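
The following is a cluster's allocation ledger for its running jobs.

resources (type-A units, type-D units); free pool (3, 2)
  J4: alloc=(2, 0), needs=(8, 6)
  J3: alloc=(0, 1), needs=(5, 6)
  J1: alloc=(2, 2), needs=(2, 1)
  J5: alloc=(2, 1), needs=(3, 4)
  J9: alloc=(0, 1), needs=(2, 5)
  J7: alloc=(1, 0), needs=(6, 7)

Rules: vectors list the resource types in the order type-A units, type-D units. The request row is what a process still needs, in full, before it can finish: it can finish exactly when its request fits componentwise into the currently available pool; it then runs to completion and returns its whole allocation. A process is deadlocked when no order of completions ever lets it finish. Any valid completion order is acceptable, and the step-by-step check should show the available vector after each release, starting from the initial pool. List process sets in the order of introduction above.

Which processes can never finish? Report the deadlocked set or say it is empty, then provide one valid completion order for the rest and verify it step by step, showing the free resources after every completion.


Nothing here is deadlocked.
Key observation: J1 fits the free pool immediately, and its release cascades until everyone finishes.
A valid finishing order for the others: J1, J5, J9, J3, J7, J4. Walking it through:
  pool = (3, 2)
  J1: need (2, 1) fits (3, 2); releases (2, 2), pool now (5, 4)
  J5: need (3, 4) fits (5, 4); releases (2, 1), pool now (7, 5)
  J9: need (2, 5) fits (7, 5); releases (0, 1), pool now (7, 6)
  J3: need (5, 6) fits (7, 6); releases (0, 1), pool now (7, 7)
  J7: need (6, 7) fits (7, 7); releases (1, 0), pool now (8, 7)
  J4: need (8, 6) fits (8, 7); releases (2, 0), pool now (10, 7)


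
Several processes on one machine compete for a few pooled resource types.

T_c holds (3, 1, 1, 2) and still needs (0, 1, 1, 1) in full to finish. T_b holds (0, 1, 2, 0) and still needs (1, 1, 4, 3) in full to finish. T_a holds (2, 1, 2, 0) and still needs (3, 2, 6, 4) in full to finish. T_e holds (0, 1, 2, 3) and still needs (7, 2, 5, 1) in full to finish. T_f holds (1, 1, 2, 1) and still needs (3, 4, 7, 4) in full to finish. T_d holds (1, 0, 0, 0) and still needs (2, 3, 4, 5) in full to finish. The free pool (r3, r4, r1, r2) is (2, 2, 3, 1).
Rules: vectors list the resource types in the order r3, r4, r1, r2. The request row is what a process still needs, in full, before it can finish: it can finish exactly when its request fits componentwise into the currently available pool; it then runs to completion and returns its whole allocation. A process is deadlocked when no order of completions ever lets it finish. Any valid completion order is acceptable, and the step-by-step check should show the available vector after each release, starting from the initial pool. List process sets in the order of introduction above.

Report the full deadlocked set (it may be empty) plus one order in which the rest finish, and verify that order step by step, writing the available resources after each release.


Deadlocked set: T_a, T_e, T_f and T_d.
Key observation: after T_c, T_b the pool peaks at (5, 4, 6, 3), and each blocked process is short somewhere: T_a on r2; T_e on r3; T_f on r1, r2; T_d on r2.
The rest can finish in the order T_c, T_b. Step-by-step check:
  pool = (2, 2, 3, 1)
  run T_c (needs (0, 1, 1, 1), free (2, 2, 3, 1)); after release of (3, 1, 1, 2) the pool is (5, 3, 4, 3)
  run T_b (needs (1, 1, 4, 3), free (5, 3, 4, 3)); after release of (0, 1, 2, 0) the pool is (5, 4, 6, 3)
None of the blocked processes ever fits:
  T_a cannot run: need (3, 2, 6, 4) vs free (5, 4, 6, 3) (insufficient r2)
  T_e cannot run: need (7, 2, 5, 1) vs free (5, 4, 6, 3) (insufficient r3)
  T_f cannot run: need (3, 4, 7, 4) vs free (5, 4, 6, 3) (insufficient r1 and r2)
  T_d cannot run: need (2, 3, 4, 5) vs free (5, 4, 6, 3) (insufficient r2)


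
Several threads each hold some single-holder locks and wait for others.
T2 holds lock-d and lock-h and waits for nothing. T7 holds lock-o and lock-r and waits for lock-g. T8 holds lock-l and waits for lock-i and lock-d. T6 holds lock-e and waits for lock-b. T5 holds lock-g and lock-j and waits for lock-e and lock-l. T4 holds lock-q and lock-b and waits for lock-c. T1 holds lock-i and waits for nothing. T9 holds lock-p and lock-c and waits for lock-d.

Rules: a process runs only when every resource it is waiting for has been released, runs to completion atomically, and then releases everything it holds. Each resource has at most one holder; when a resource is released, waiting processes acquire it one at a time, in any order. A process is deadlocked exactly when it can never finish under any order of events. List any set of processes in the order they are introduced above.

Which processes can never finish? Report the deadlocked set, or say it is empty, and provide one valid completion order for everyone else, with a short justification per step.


The deadlocked set is empty.
Key observation: there is no circular wait here — follow any chain and it reaches a process that is free to run now.
A valid finishing order for the others: T2, T9, T4, T1, T8, T6, T5, T7.
Walking it through:
  run T2 (it waits on nothing); releases lock-d and lock-h
  T9 waits on lock-d — all released -> runs and releases lock-p and lock-c
  T4 waits on lock-c — all released -> runs and releases lock-q and lock-b
  run T1 (it waits on nothing); releases lock-i
  T8 waits on lock-i and lock-d — all released -> runs and releases lock-l
  T6 waits on lock-b — all released -> runs and releases lock-e
  T5 waits on lock-e and lock-l — all released -> runs and releases lock-g and lock-j
  T7 waits on lock-g — all released -> runs and releases lock-o and lock-r


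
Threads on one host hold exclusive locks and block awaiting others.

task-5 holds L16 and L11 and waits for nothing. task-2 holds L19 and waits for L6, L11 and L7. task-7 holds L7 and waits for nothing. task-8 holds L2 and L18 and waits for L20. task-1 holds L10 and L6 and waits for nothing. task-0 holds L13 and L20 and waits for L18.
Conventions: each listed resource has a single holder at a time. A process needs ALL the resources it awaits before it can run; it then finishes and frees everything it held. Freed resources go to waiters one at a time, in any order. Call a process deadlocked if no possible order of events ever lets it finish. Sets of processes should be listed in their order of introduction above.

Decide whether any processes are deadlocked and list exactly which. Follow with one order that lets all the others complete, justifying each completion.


Deadlocked set: task-8 and task-0.
Key observation: the cycle task-8 -> task-0 -> task-8 can never break — each member waits on the next; no other process is dragged down with it.
A valid finishing order for the others: task-1, task-5, task-7, task-2.
Step-by-step check:
  task-1 waits on nothing -> runs at once and releases L10 and L6
  task-5 waits on nothing -> runs at once and releases L16 and L11
  task-7 waits on nothing -> runs at once and releases L7
  task-2 waits on L6, L11 and L7 — all released -> runs and releases L19


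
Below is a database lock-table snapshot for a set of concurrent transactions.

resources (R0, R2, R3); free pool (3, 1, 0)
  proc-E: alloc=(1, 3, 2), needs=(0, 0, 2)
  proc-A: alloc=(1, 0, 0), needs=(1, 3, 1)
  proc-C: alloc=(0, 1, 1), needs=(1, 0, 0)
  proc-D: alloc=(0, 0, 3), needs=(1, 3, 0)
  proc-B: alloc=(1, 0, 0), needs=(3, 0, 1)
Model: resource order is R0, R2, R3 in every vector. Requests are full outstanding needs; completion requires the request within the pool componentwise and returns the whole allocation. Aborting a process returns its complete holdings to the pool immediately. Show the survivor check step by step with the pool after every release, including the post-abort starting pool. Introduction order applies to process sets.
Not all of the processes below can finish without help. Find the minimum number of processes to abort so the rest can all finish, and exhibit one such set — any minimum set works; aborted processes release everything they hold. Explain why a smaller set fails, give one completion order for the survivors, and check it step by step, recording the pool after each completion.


Minimum abort set: proc-E.
Key observation: proc-A could never have finished before the abort; with (1, 3, 2) returned by proc-E, it fits at step 3.
Minimality: the empty abort set fails — the state is deadlocked as it stands.
Survivors finish in the order: proc-C, proc-B, proc-A, proc-D. Walking it through (pool after the aborts first):
  pool = (4, 4, 2)
  proc-C: need (1, 0, 0) fits (4, 4, 2); releases (0, 1, 1), pool now (4, 5, 3)
  proc-B: need (3, 0, 1) fits (4, 5, 3); releases (1, 0, 0), pool now (5, 5, 3)
  proc-A: need (1, 3, 1) fits (5, 5, 3); releases (1, 0, 0), pool now (6, 5, 3)
  proc-D: need (1, 3, 0) fits (6, 5, 3); releases (0, 0, 3), pool now (6, 5, 6)


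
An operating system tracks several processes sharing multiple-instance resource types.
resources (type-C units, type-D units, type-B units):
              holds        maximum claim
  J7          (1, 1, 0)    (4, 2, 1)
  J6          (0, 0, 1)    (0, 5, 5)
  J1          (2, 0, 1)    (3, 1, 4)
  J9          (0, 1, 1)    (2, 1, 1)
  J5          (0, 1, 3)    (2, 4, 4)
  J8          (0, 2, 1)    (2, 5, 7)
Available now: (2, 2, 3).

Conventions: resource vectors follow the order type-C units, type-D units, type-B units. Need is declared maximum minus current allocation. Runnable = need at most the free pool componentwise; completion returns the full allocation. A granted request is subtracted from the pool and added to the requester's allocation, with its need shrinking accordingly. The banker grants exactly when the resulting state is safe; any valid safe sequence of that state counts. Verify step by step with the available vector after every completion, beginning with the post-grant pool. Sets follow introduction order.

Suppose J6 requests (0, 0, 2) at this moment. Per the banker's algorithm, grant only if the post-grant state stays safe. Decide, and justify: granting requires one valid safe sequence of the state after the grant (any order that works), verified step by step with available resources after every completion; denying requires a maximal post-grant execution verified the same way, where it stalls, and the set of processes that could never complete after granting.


GRANT: granting preserves safety; a valid post-grant sequence is J9, J5, J1, J7, J8, J6.
Key observation: granting shrinks the pool to (2, 2, 1), yet J9 still fits and the chain goes through.
Check on the post-grant state, step by step:
  pool = (2, 2, 1)
  J9: need (2, 0, 0) fits (2, 2, 1); releases (0, 1, 1), pool now (2, 3, 2)
  J5: need (2, 3, 1) fits (2, 3, 2); releases (0, 1, 3), pool now (2, 4, 5)
  J1: need (1, 1, 3) fits (2, 4, 5); releases (2, 0, 1), pool now (4, 4, 6)
  J7: need (3, 1, 1) fits (4, 4, 6); releases (1, 1, 0), pool now (5, 5, 6)
  J8: need (2, 3, 6) fits (5, 5, 6); releases (0, 2, 1), pool now (5, 7, 7)
  J6: need (0, 5, 2) fits (5, 7, 7); releases (0, 0, 3), pool now (5, 7, 10)


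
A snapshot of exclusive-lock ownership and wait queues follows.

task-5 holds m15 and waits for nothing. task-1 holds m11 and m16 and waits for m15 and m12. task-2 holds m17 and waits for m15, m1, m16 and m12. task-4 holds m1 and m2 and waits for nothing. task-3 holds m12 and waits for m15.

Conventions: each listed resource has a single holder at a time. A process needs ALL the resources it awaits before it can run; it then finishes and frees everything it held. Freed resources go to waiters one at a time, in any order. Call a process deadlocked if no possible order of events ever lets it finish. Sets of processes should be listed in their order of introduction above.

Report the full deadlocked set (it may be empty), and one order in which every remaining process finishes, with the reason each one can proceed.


No process is deadlocked.
Key observation: the wait graph is acyclic; completion cascades from the unblocked processes through everyone else.
One completion order for the rest: task-4, task-5, task-3, task-1, task-2.
Walking it through:
  run task-4 (it waits on nothing); releases m1 and m2
  run task-5 (it waits on nothing); releases m15
  run task-3 (all its waits — m15 — are resolved); releases m12
  run task-1 (all its waits — m15 and m12 — are resolved); releases m11 and m16
  run task-2 (all its waits — m15, m1, m16 and m12 — are resolved); releases m17


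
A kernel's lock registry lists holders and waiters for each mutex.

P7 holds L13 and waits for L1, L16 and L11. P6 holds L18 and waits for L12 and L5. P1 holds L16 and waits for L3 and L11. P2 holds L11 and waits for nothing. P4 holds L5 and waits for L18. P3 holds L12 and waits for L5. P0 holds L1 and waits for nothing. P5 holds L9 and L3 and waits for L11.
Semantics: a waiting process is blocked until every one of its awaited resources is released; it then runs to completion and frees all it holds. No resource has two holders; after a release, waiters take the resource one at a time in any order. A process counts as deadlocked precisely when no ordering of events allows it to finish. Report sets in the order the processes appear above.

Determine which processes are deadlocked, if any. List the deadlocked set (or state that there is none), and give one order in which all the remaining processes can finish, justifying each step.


Deadlocked: P6, P4 and P3.
Key observation: P6 -> P4 -> P6 is a circular wait — nothing in it can go first; P3 is caught in further circular waits.
A valid finishing order for the others: P0, P2, P5, P1, P7.
Step-by-step check:
  P0 waits on nothing -> runs at once and releases L1
  P2 waits on nothing -> runs at once and releases L11
  P5 waits on L11 — all released -> runs and releases L9 and L3
  P1 waits on L3 and L11 — all released -> runs and releases L16
  P7 waits on L1, L16 and L11 — all released -> runs and releases L13


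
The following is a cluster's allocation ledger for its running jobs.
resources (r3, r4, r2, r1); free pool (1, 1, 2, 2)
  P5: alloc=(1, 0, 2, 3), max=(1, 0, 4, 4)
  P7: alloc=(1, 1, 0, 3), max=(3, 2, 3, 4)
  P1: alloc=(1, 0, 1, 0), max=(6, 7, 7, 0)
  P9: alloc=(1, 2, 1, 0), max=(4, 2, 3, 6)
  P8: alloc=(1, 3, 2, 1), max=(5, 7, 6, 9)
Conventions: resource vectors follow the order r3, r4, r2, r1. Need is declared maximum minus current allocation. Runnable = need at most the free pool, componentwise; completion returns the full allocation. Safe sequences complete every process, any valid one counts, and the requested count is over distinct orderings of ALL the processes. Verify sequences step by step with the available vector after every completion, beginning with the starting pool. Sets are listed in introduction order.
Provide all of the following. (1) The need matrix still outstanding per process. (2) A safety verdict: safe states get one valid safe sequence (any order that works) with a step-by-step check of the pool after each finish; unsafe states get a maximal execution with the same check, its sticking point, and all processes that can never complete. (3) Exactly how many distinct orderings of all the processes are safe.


(1) Need matrix, components ordered r3, r4, r2, r1:
  P5: (0, 0, 2, 1)
  P7: (2, 1, 3, 1)
  P1: (5, 7, 6, 0)
  P9: (3, 0, 2, 6)
  P8: (4, 4, 4, 8)
(2) SAFE — a valid safe sequence is P5, P7, P9, P8, P1.
Key observation: at P5 the run first touches a limit — (0, 0, 2, 1) against (1, 1, 2, 2), exact on a resource it actually requests.
Walking it through:
  pool = (1, 1, 2, 2)
  run P5 (needs (0, 0, 2, 1), free (1, 1, 2, 2)); after release of (1, 0, 2, 3) the pool is (2, 1, 4, 5)
  run P7 (needs (2, 1, 3, 1), free (2, 1, 4, 5)); after release of (1, 1, 0, 3) the pool is (3, 2, 4, 8)
  run P9 (needs (3, 0, 2, 6), free (3, 2, 4, 8)); after release of (1, 2, 1, 0) the pool is (4, 4, 5, 8)
  run P8 (needs (4, 4, 4, 8), free (4, 4, 5, 8)); after release of (1, 3, 2, 1) the pool is (5, 7, 7, 9)
  run P1 (needs (5, 7, 6, 0), free (5, 7, 7, 9)); after release of (1, 0, 1, 0) the pool is (6, 7, 8, 9)
(3) Precisely 1 of the possible complete orderings is a safe sequence.


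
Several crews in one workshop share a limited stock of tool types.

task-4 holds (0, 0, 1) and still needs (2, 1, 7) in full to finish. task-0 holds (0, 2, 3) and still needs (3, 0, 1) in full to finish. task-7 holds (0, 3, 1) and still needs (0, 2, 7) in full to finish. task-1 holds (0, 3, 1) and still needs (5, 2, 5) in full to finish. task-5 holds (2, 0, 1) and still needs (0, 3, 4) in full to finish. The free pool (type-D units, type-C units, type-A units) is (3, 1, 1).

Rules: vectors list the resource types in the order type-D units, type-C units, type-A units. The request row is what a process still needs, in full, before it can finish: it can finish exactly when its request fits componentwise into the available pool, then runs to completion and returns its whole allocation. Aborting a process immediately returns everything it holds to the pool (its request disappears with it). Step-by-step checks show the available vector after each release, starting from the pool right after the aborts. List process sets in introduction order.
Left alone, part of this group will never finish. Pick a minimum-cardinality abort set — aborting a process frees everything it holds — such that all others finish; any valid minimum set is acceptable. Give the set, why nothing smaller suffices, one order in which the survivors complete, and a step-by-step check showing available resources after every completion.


Abort task-7.
Key observation: task-4 had no path to completion before; after the abort of task-7 ((0, 3, 1) returned), step 4 is where it fits.
No smaller set exists: with zero aborts the deadlock remains.
The survivors complete as task-0, task-5, task-1, task-4. Walking it through (starting from the post-abort pool):
  pool = (3, 4, 2)
  run task-0 (needs (3, 0, 1), free (3, 4, 2)); after release of (0, 2, 3) the pool is (3, 6, 5)
  run task-5 (needs (0, 3, 4), free (3, 6, 5)); after release of (2, 0, 1) the pool is (5, 6, 6)
  run task-1 (needs (5, 2, 5), free (5, 6, 6)); after release of (0, 3, 1) the pool is (5, 9, 7)
  run task-4 (needs (2, 1, 7), free (5, 9, 7)); after release of (0, 0, 1) the pool is (5, 9, 8)


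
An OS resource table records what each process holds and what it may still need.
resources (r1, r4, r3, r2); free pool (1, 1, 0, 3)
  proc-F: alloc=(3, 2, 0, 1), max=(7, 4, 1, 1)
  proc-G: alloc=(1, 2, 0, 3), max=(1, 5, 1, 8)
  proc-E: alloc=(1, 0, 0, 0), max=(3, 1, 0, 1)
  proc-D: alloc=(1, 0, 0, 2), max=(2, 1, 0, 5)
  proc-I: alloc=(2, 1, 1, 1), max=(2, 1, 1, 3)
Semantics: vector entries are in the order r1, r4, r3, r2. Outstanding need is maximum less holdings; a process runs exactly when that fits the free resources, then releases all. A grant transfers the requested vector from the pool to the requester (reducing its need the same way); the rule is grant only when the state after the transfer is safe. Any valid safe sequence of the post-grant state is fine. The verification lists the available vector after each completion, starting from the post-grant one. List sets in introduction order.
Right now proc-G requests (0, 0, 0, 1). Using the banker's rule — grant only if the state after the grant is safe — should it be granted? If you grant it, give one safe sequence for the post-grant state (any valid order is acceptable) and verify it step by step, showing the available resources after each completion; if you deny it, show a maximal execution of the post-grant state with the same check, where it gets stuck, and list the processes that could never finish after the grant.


GRANT — the state after the grant stays safe, e.g. via proc-I, proc-D, proc-F, proc-G, proc-E.
Key observation: after the grant the pool drops to (1, 1, 0, 2), which still lets proc-I finish first and unwind the rest.
Verifying the post-grant state step by step:
  pool = (1, 1, 0, 2)
  proc-I needs (0, 0, 0, 2) <= (1, 1, 0, 2) -> finishes; pool += (2, 1, 1, 1) = (3, 2, 1, 3)
  proc-D needs (1, 1, 0, 3) <= (3, 2, 1, 3) -> finishes; pool += (1, 0, 0, 2) = (4, 2, 1, 5)
  proc-F needs (4, 2, 1, 0) <= (4, 2, 1, 5) -> finishes; pool += (3, 2, 0, 1) = (7, 4, 1, 6)
  proc-G needs (0, 3, 1, 4) <= (7, 4, 1, 6) -> finishes; pool += (1, 2, 0, 4) = (8, 6, 1, 10)
  proc-E needs (2, 1, 0, 1) <= (8, 6, 1, 10) -> finishes; pool += (1, 0, 0, 0) = (9, 6, 1, 10)


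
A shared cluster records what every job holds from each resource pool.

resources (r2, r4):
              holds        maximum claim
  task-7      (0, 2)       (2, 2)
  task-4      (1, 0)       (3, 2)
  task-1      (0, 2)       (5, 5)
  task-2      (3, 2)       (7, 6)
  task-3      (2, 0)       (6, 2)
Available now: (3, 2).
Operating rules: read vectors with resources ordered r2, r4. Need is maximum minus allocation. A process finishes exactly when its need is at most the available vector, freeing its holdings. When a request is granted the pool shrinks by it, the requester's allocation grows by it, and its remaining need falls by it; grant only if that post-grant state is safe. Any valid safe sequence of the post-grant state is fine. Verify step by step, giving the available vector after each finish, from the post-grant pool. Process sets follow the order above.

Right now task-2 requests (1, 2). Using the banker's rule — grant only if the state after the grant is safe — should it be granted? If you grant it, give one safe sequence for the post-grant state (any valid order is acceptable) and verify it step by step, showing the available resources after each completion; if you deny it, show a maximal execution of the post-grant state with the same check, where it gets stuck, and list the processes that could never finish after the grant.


GRANT. The post-grant state is safe; one safe sequence: task-7, task-4, task-2, task-3, task-1.
Key observation: granting shrinks the pool to (2, 0), yet task-7 still fits and the chain goes through.
Step-by-step check of the post-grant state:
  pool = (2, 0)
  run task-7 (needs (2, 0), free (2, 0)); after release of (0, 2) the pool is (2, 2)
  run task-4 (needs (2, 2), free (2, 2)); after release of (1, 0) the pool is (3, 2)
  run task-2 (needs (3, 2), free (3, 2)); after release of (4, 4) the pool is (7, 6)
  run task-3 (needs (4, 2), free (7, 6)); after release of (2, 0) the pool is (9, 6)
  run task-1 (needs (5, 3), free (9, 6)); after release of (0, 2) the pool is (9, 8)


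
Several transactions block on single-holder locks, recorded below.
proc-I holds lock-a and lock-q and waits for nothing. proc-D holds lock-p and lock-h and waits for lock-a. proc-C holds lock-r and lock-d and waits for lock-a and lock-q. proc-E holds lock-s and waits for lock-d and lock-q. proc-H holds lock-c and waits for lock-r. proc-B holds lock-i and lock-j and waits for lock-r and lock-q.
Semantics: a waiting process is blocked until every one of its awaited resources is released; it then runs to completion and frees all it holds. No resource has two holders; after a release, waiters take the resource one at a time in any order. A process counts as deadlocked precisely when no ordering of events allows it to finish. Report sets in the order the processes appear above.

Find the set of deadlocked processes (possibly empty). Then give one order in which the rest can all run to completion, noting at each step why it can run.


Nothing here is deadlocked.
Key observation: there is no circular wait here — follow any chain and it reaches a process that is free to run now.
The rest can finish in the order proc-I, proc-C, proc-B, proc-H, proc-E, proc-D.
Verifying each step:
  run proc-I (it waits on nothing); releases lock-a and lock-q
  run proc-C (all its waits — lock-a and lock-q — are resolved); releases lock-r and lock-d
  run proc-B (all its waits — lock-r and lock-q — are resolved); releases lock-i and lock-j
  run proc-H (all its waits — lock-r — are resolved); releases lock-c
  run proc-E (all its waits — lock-d and lock-q — are resolved); releases lock-s
  run proc-D (all its waits — lock-a — are resolved); releases lock-p and lock-h


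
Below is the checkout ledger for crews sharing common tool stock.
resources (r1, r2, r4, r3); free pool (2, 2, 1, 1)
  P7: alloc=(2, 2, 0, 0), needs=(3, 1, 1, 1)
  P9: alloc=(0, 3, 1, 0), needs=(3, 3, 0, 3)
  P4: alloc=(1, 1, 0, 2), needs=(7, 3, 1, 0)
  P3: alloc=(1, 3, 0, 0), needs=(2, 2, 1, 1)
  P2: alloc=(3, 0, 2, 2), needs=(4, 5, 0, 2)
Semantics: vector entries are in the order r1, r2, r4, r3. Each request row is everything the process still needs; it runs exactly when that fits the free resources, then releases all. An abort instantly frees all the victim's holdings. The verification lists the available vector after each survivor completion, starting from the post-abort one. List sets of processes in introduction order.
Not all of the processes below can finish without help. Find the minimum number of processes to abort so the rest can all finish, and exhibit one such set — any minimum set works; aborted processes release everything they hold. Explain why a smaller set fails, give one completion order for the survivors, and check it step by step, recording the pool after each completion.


The answer: abort P4.
Key observation: no ordering could ever have run P2 before the abort of P4; with (1, 1, 0, 2) back in the pool it fits at step 3.
No smaller set exists: with zero aborts the deadlock remains.
One survivor order: P7, P3, P2, P9. Walking it through (post-abort pool first):
  pool = (3, 3, 1, 3)
  run P7 (needs (3, 1, 1, 1), free (3, 3, 1, 3)); after release of (2, 2, 0, 0) the pool is (5, 5, 1, 3)
  run P3 (needs (2, 2, 1, 1), free (5, 5, 1, 3)); after release of (1, 3, 0, 0) the pool is (6, 8, 1, 3)
  run P2 (needs (4, 5, 0, 2), free (6, 8, 1, 3)); after release of (3, 0, 2, 2) the pool is (9, 8, 3, 5)
  run P9 (needs (3, 3, 0, 3), free (9, 8, 3, 5)); after release of (0, 3, 1, 0) the pool is (9, 11, 4, 5)


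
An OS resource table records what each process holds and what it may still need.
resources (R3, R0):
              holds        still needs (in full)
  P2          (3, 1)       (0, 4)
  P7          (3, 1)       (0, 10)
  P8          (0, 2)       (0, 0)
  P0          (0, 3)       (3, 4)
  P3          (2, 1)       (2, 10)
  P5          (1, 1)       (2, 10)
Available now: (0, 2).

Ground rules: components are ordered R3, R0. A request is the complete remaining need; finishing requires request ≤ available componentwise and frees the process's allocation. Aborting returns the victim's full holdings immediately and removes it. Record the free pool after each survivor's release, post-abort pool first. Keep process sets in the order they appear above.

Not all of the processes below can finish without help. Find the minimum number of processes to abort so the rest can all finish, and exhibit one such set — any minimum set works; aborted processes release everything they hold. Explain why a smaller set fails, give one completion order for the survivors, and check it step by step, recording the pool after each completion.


Abort P3 and P5.
Key observation: P7 could never have finished before the abort; with (3, 2) returned by P3 and P5, it fits at step 4.
Why nothing smaller works — every single abort fails: P2 alone leaves P7 blocked (short on R0); P7 alone leaves P3 blocked (short on R0); P8 alone leaves P7 blocked (short on R0); P0 alone leaves P7 blocked (short on R0); P3 alone leaves P7 blocked (short on R0); P5 alone leaves P7 blocked (short on R0).
Survivors finish in the order: P2, P8, P0, P7. Check, step by step (pool after the aborts first):
  pool = (3, 4)
  P2 needs (0, 4) <= (3, 4) -> finishes; pool += (3, 1) = (6, 5)
  P8 needs (0, 0) <= (6, 5) -> finishes; pool += (0, 2) = (6, 7)
  P0 needs (3, 4) <= (6, 7) -> finishes; pool += (0, 3) = (6, 10)
  P7 needs (0, 10) <= (6, 10) -> finishes; pool += (3, 1) = (9, 11)


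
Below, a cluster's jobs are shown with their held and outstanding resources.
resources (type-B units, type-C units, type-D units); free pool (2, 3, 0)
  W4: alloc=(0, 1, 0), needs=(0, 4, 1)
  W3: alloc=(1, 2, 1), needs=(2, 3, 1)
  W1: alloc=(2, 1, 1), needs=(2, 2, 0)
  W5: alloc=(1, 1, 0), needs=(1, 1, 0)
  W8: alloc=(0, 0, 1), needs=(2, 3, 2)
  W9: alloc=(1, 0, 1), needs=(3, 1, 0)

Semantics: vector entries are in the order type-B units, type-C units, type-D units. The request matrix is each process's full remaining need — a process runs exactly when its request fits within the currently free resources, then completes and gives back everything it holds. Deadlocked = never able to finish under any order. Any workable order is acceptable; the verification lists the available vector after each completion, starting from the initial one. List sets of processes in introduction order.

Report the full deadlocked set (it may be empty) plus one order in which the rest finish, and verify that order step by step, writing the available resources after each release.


Nothing here is deadlocked.
Key observation: no deadlock: W1 fits now, and the freed resources carry the rest through.
One completion order for the rest: W1, W5, W3, W8, W4, W9. Check, step by step:
  pool = (2, 3, 0)
  W1: need (2, 2, 0) fits (2, 3, 0); releases (2, 1, 1), pool now (4, 4, 1)
  W5: need (1, 1, 0) fits (4, 4, 1); releases (1, 1, 0), pool now (5, 5, 1)
  W3: need (2, 3, 1) fits (5, 5, 1); releases (1, 2, 1), pool now (6, 7, 2)
  W8: need (2, 3, 2) fits (6, 7, 2); releases (0, 0, 1), pool now (6, 7, 3)
  W4: need (0, 4, 1) fits (6, 7, 3); releases (0, 1, 0), pool now (6, 8, 3)
  W9: need (3, 1, 0) fits (6, 8, 3); releases (1, 0, 1), pool now (7, 8, 4)


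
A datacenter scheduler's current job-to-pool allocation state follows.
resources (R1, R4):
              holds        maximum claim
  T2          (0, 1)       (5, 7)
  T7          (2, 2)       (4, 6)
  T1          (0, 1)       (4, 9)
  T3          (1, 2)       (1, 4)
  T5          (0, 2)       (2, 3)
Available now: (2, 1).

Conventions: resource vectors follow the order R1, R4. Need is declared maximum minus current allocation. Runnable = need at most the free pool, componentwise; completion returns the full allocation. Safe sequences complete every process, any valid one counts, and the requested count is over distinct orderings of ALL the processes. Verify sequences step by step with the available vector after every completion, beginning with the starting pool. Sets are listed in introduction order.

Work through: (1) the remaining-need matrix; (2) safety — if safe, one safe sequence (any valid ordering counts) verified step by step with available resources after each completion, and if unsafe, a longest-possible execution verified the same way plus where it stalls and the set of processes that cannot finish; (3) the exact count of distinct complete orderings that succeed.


(1) Outstanding need per process (order R1, R4):
  T2: (5, 6)
  T7: (2, 4)
  T1: (4, 8)
  T3: (0, 2)
  T5: (2, 1)
(2) SAFE. One safe sequence: T5, T3, T7, T2, T1.
Key observation: the order's first zero-slack moment is T5 ((2, 1) needed, (2, 1) free — a requested resource with nothing to spare).
Verifying each step:
  pool = (2, 1)
  T5: need (2, 1) fits (2, 1); releases (0, 2), pool now (2, 3)
  T3: need (0, 2) fits (2, 3); releases (1, 2), pool now (3, 5)
  T7: need (2, 4) fits (3, 5); releases (2, 2), pool now (5, 7)
  T2: need (5, 6) fits (5, 7); releases (0, 1), pool now (5, 8)
  T1: need (4, 8) fits (5, 8); releases (0, 1), pool now (5, 9)
(3) Exactly 1 of the possible complete orderings is a safe sequence.


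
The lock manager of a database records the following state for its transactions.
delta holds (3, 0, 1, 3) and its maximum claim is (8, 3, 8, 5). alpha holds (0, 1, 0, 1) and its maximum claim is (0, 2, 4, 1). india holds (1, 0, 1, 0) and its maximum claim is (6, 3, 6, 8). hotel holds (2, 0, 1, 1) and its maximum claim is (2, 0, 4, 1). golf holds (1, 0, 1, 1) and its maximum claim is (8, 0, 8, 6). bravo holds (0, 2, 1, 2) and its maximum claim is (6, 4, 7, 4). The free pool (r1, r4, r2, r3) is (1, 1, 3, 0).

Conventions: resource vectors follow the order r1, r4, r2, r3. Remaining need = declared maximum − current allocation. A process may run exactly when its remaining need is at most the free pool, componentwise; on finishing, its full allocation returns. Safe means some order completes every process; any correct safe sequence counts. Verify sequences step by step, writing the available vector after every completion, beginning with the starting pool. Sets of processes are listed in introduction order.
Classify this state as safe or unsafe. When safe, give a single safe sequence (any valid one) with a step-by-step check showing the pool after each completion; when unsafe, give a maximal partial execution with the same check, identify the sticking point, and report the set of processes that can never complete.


UNSAFE.
Key observation: once hotel, alpha finish, the pool peaks at (3, 2, 4, 2) — and every remaining process still needs more r1 than that.
A maximal execution: hotel, alpha — then nothing else fits. Check, step by step:
  pool = (1, 1, 3, 0)
  run hotel (needs (0, 0, 3, 0), free (1, 1, 3, 0)); after release of (2, 0, 1, 1) the pool is (3, 1, 4, 1)
  run alpha (needs (0, 1, 4, 0), free (3, 1, 4, 1)); after release of (0, 1, 0, 1) the pool is (3, 2, 4, 2)
  delta still needs (5, 3, 7, 2) but only (3, 2, 4, 2) is free — short on r1, r4 and r2
  india still needs (5, 3, 5, 8) but only (3, 2, 4, 2) is free — short on r1, r4, r2 and r3
  golf still needs (7, 0, 7, 5) but only (3, 2, 4, 2) is free — short on r1, r2 and r3
  bravo still needs (6, 2, 6, 2) but only (3, 2, 4, 2) is free — short on r1 and r2
Never able to finish: delta, india, golf and bravo.


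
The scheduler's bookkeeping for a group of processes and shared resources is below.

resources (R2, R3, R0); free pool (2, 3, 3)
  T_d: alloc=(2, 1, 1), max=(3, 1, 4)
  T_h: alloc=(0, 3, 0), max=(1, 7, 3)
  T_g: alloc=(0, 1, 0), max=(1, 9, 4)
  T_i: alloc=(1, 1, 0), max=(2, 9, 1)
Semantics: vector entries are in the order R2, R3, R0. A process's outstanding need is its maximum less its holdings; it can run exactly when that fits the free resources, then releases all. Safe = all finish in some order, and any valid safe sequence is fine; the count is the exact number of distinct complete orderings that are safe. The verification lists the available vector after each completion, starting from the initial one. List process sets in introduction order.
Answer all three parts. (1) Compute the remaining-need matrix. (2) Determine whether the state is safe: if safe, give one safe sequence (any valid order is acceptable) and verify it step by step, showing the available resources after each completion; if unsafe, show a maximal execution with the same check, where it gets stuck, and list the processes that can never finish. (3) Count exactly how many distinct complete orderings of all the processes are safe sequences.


(1) Need matrix, components ordered R2, R3, R0:
  T_d: (1, 0, 3)
  T_h: (1, 4, 3)
  T_g: (1, 8, 4)
  T_i: (1, 8, 1)
(2) UNSAFE — no complete ordering exists.
Key observation: after T_d, T_h complete, (4, 7, 4) is the best the pool ever gets, yet each leftover process wants more R3.
Going as far as possible: T_d, T_h; after that, nothing fits. Check, step by step:
  pool = (2, 3, 3)
  T_d needs (1, 0, 3) <= (2, 3, 3) -> finishes; pool += (2, 1, 1) = (4, 4, 4)
  T_h needs (1, 4, 3) <= (4, 4, 4) -> finishes; pool += (0, 3, 0) = (4, 7, 4)
  T_g cannot run: need (1, 8, 4) vs free (4, 7, 4) (insufficient R3)
  T_i cannot run: need (1, 8, 1) vs free (4, 7, 4) (insufficient R3)
Processes that can never finish: T_g and T_i.
(3) The exact count: 0 of the possible complete orderings are safe sequences.


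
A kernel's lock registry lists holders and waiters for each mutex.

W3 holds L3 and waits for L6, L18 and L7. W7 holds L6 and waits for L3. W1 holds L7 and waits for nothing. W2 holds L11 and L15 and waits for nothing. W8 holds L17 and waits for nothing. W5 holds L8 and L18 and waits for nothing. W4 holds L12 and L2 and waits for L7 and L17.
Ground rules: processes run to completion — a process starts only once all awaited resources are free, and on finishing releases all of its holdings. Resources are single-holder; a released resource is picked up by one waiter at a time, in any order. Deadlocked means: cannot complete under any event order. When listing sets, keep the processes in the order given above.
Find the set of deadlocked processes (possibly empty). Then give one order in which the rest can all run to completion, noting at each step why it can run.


The deadlocked set is W3 and W7.
Key observation: the cycle W3 -> W7 -> W3 can never break — each member waits on the next; no other process is dragged down with it.
A valid finishing order for the others: W1, W8, W5, W2, W4.
Verifying each step:
  run W1 (it waits on nothing); releases L7
  run W8 (it waits on nothing); releases L17
  run W5 (it waits on nothing); releases L8 and L18
  run W2 (it waits on nothing); releases L11 and L15
  run W4 (all its waits — L7 and L17 — are resolved); releases L12 and L2


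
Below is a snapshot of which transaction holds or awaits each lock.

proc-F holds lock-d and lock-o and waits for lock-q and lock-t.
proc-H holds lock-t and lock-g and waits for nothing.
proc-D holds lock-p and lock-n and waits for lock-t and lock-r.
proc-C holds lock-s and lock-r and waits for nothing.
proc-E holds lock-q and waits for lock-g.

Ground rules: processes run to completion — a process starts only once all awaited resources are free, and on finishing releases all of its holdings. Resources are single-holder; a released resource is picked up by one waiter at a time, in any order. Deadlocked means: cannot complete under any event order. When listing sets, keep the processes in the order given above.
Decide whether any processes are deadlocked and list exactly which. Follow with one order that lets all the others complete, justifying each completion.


The deadlocked set is empty.
Key observation: although several processes wait, no cycle exists — each chain bottoms out at a free runner.
The rest can finish in the order proc-H, proc-E, proc-C, proc-D, proc-F.
Verifying each step:
  proc-H: no waits; runs immediately, freeing lock-t and lock-g
  proc-E waits on lock-g — all released -> runs and releases lock-q
  proc-C: no waits; runs immediately, freeing lock-s and lock-r
  proc-D waits on lock-t and lock-r — all released -> runs and releases lock-p and lock-n
  proc-F waits on lock-q and lock-t — all released -> runs and releases lock-d and lock-o


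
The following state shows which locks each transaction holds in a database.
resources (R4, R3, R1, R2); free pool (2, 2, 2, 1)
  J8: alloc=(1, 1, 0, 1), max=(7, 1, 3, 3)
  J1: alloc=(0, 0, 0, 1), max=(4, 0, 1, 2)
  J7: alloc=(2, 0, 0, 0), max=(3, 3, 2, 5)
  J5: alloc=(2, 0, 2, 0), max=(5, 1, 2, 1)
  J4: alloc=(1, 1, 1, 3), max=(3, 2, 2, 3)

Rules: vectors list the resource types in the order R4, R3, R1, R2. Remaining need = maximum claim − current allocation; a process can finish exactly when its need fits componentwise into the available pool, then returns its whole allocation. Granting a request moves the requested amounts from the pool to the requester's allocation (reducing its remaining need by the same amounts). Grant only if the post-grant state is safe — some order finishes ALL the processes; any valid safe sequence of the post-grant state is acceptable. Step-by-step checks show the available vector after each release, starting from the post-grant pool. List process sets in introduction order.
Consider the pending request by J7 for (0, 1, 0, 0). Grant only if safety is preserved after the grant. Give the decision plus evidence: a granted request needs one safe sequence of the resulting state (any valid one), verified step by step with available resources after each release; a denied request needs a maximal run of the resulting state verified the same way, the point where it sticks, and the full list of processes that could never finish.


GRANT — the state after the grant stays safe, e.g. via J4, J5, J1, J7, J8.
Key observation: granting shrinks the pool to (2, 1, 2, 1), yet J4 still fits and the chain goes through.
Step-by-step check of the post-grant state:
  pool = (2, 1, 2, 1)
  J4: need (2, 1, 1, 0) fits (2, 1, 2, 1); releases (1, 1, 1, 3), pool now (3, 2, 3, 4)
  J5: need (3, 1, 0, 1) fits (3, 2, 3, 4); releases (2, 0, 2, 0), pool now (5, 2, 5, 4)
  J1: need (4, 0, 1, 1) fits (5, 2, 5, 4); releases (0, 0, 0, 1), pool now (5, 2, 5, 5)
  J7: need (1, 2, 2, 5) fits (5, 2, 5, 5); releases (2, 1, 0, 0), pool now (7, 3, 5, 5)
  J8: need (6, 0, 3, 2) fits (7, 3, 5, 5); releases (1, 1, 0, 1), pool now (8, 4, 5, 6)
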